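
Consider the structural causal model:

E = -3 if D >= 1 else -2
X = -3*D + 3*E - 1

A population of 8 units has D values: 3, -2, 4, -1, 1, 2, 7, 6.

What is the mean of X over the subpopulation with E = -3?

Observing E=-3 restricts to units where E's equation naturally yields -3: D ∈ {3, 4, 1, 2, 7, 6}. In that subpopulation X = -19, -22, -13, -16, -31, -28, mean -21.5.

-21.5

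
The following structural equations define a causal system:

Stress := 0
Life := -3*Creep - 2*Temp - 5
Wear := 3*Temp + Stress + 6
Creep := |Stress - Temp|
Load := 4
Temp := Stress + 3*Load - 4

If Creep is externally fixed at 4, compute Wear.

30

Intervening sets Creep = 4 and removes its equation (Creep := |Stress - Temp|).
No directed path runs from Creep to Wear, so Wear keeps its natural value.
Temp = Stress + 3*Load - 4  [with Stress=0, Load=4]  = 8
Wear = 3*Temp + Stress + 6  [with Temp=8, Stress=0]  = 30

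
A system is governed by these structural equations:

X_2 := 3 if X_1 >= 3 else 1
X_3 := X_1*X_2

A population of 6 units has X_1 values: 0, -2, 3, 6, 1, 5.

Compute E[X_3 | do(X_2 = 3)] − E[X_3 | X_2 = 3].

Every unit gets X_2=3 under the intervention. X_3 values become 0, -6, 9, 18, 3, 15; E[X_3|do(X_2=3)] = 6.5.
Observing X_2=3 restricts to units where X_2's equation naturally yields 3: X_1 ∈ {3, 6, 5}. In that subpopulation X_3 = 9, 18, 15, mean 14.
Difference = 6.5 − 14 = -7.5.

-7.5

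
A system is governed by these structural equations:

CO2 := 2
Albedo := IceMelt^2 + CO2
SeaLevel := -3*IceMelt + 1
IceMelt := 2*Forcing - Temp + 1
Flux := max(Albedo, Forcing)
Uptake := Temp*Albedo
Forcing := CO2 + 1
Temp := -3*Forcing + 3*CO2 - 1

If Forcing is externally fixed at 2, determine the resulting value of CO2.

2

Under do(Forcing=2), the mechanism Forcing := CO2 + 1 is discarded; Forcing is fixed at 2.
CO2 is not downstream of the intervention, so its value is determined by the original equations.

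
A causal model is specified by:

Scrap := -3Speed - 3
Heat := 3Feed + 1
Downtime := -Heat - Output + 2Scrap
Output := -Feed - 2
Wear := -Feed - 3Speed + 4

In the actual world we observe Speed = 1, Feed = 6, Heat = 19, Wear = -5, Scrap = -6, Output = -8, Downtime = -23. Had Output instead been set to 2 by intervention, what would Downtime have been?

-33

Intervening sets Output = 2 and removes its equation (Output := -Feed - 2).
Heat = 3Feed + 1  [with Feed=6]  = 19
Scrap = -3Speed - 3  [with Speed=1]  = -6
Downtime = -Heat - Output + 2Scrap  [with Heat=19, Output=2, Scrap=-6]  = -33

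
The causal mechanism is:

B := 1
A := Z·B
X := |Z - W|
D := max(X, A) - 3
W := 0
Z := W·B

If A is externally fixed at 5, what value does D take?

Under do(A=5), the mechanism A := Z·B is discarded; A is fixed at 5.
Z = W·B  [with W=0, B=1]  = 0
X = |Z - W|  [with Z=0, W=0]  = 0
D = max(X, A) - 3  [with X=0, A=5]  = 2

2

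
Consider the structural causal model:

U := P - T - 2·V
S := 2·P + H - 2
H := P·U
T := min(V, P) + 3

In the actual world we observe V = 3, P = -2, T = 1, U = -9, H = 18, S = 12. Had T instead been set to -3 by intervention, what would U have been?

The intervention breaks the incoming arrows to T: T := min(V, P) + 3 no longer applies, and T = -3.
U = P - T - 2·V  [with P=-2, T=-3, V=3]  = -5

-5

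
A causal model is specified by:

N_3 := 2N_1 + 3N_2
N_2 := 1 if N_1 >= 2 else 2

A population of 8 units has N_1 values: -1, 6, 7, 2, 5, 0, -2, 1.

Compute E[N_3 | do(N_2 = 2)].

10.5

The intervention sets N_2=2 in all 8 units regardless of N_1. Recomputing N_3 per unit gives 4, 18, 20, 10, 16, 6, 2, 8; average 10.5.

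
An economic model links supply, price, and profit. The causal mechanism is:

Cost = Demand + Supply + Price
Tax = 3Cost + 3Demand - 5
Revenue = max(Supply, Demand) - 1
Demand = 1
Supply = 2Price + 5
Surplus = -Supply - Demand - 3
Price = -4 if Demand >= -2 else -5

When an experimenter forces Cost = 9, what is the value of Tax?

25

Under do(Cost=9), the mechanism Cost = Demand + Supply + Price is discarded; Cost is fixed at 9.
Tax = 3Cost + 3Demand - 5  [with Cost=9, Demand=1]  = 25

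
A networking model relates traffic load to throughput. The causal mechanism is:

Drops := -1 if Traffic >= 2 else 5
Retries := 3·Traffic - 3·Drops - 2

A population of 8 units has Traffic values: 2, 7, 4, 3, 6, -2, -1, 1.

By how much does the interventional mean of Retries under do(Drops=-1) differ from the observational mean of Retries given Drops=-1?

Every unit gets Drops=-1 under the intervention. Retries values become 7, 22, 13, 10, 19, -5, -2, 4; E[Retries|do(Drops=-1)] = 8.5.
Conditioning on Drops=-1 selects the 5 unit(s) with Traffic ∈ {2, 7, 4, 3, 6}. Their Retries values: 7, 22, 13, 10, 19. Mean = 14.2.
Difference = 8.5 − 14.2 = -5.7.

-5.7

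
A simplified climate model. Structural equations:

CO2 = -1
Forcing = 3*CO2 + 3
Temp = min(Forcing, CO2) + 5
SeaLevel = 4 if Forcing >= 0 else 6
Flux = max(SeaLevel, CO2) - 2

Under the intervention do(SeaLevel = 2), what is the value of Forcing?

0

The intervention breaks the incoming arrows to SeaLevel: SeaLevel = 4 if Forcing >= 0 else 6 no longer applies, and SeaLevel = 2.
Since Forcing is not a descendant of the intervened variable, it is unaffected.
Forcing = 3*CO2 + 3  [with CO2=-1]  = 0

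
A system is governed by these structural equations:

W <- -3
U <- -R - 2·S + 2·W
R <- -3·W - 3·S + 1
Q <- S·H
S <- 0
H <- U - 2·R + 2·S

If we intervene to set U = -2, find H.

Intervening sets U = -2 and removes its equation (U <- -R - 2·S + 2·W).
R = -3·W - 3·S + 1  [with W=-3, S=0]  = 10
H = U - 2·R + 2·S  [with U=-2, R=10, S=0]  = -22

-22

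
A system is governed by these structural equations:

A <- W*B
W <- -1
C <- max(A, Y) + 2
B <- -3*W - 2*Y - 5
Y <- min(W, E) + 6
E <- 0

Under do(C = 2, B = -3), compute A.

3

Setting C = 2, B = -3 by intervention discards those variables' equations.
A = W*B  [with W=-1, B=-3]  = 3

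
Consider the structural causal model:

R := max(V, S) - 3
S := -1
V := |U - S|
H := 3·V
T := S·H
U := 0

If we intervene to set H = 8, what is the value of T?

-8

Intervening sets H = 8 and removes its equation (H := 3·V).
T = S·H  [with S=-1, H=8]  = -8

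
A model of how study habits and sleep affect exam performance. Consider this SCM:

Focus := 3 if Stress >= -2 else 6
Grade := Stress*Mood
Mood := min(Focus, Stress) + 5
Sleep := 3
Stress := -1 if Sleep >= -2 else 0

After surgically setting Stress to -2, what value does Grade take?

-6

do(Stress=-2) replaces the equation Stress := -1 if Sleep >= -2 else 0 with the constant Stress = -2.
Focus = 3 if Stress >= -2 else 6  [with Stress=-2]  = 3
Mood = min(Focus, Stress) + 5  [with Focus=3, Stress=-2]  = 3
Grade = Stress*Mood  [with Stress=-2, Mood=3]  = -6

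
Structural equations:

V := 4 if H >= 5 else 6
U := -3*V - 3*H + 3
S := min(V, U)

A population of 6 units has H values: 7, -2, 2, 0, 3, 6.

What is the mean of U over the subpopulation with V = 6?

-17.25

Conditioning on V=6 selects the 4 unit(s) with H ∈ {-2, 2, 0, 3}. Their U values: -9, -21, -15, -24. Mean = -17.25.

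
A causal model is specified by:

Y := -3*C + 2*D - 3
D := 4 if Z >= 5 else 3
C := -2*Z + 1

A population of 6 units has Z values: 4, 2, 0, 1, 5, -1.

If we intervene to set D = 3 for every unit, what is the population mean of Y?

11

Under do(D=3), D's equation is replaced by D=3 for every unit. Per-unit Y: 24, 12, 0, 6, 30, -6. Mean = 11.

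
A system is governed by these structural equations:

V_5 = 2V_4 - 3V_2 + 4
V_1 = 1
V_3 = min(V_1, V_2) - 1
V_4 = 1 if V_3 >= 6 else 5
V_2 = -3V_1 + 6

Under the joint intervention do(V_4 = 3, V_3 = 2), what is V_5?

The joint intervention fixes V_4 = 3, V_3 = 2, removing each variable's own equation.
V_2 = -3V_1 + 6  [with V_1=1]  = 3
V_5 = 2V_4 - 3V_2 + 4  [with V_4=3, V_2=3]  = 1

1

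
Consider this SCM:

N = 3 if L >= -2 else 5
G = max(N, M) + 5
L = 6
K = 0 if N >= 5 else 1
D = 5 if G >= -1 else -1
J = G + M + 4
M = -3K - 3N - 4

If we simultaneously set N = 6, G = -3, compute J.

Setting N = 6, G = -3 by intervention discards those variables' equations.
K = 0 if N >= 5 else 1  [with N=6]  = 0
M = -3K - 3N - 4  [with K=0, N=6]  = -22
J = G + M + 4  [with G=-3, M=-22]  = -21

-21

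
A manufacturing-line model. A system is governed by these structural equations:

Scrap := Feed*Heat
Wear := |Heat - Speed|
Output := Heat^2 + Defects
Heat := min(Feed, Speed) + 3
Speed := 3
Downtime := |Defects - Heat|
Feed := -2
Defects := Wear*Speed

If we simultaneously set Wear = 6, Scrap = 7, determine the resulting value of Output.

19

Setting Wear = 6, Scrap = 7 by intervention discards those variables' equations.
Heat = min(Feed, Speed) + 3  [with Feed=-2, Speed=3]  = 1
Defects = Wear*Speed  [with Wear=6, Speed=3]  = 18
Output = Heat^2 + Defects  [with Heat=1, Defects=18]  = 19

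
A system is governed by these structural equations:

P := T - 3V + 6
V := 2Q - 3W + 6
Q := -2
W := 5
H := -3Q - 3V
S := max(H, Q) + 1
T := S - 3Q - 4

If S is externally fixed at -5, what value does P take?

Under do(S=-5), the mechanism S := max(H, Q) + 1 is discarded; S is fixed at -5.
V = 2Q - 3W + 6  [with Q=-2, W=5]  = -13
T = S - 3Q - 4  [with S=-5, Q=-2]  = -3
P = T - 3V + 6  [with T=-3, V=-13]  = 42

42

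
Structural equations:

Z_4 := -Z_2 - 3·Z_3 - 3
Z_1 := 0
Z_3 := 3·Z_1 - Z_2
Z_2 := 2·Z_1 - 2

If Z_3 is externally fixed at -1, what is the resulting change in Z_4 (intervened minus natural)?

The intervention breaks the incoming arrows to Z_3: Z_3 := 3·Z_1 - Z_2 no longer applies, and Z_3 = -1.
Z_2 = 2·Z_1 - 2  [with Z_1=0]  = -2
Z_4 = -Z_2 - 3·Z_3 - 3  [with Z_2=-2, Z_3=-1]  = 2
Without intervention: Z_2 = 2·Z_1 - 2  [with Z_1=0]  = -2; Z_3 = 3·Z_1 - Z_2  [with Z_1=0, Z_2=-2]  = 2; Z_4 = -Z_2 - 3·Z_3 - 3  [with Z_2=-2, Z_3=2]  = -7.
Change = 2 − (-7) = 9.

9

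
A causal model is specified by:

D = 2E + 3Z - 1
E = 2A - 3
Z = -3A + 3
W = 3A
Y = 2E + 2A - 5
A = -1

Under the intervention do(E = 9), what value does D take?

do(E=9) replaces the equation E = 2A - 3 with the constant E = 9.
Z = -3A + 3  [with A=-1]  = 6
D = 2E + 3Z - 1  [with E=9, Z=6]  = 35

35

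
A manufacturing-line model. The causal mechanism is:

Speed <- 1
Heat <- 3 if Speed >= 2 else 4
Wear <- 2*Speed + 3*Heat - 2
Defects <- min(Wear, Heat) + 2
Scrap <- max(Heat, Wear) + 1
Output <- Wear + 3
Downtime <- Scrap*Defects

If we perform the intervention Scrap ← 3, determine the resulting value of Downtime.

18

Under do(Scrap=3), the mechanism Scrap <- max(Heat, Wear) + 1 is discarded; Scrap is fixed at 3.
Heat = 3 if Speed >= 2 else 4  [with Speed=1]  = 4
Wear = 2*Speed + 3*Heat - 2  [with Speed=1, Heat=4]  = 12
Defects = min(Wear, Heat) + 2  [with Wear=12, Heat=4]  = 6
Downtime = Scrap*Defects  [with Scrap=3, Defects=6]  = 18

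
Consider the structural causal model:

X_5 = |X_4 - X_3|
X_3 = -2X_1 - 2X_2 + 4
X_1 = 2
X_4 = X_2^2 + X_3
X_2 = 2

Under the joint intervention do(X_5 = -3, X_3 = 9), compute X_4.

Under do(X_5 = -3, X_3 = 9), each intervened variable's structural equation is replaced by its fixed value.
X_4 = X_2^2 + X_3  [with X_2=2, X_3=9]  = 13

13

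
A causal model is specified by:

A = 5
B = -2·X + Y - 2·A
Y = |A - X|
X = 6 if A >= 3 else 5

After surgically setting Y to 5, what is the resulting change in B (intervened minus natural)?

4

The intervention breaks the incoming arrows to Y: Y = |A - X| no longer applies, and Y = 5.
X = 6 if A >= 3 else 5  [with A=5]  = 6
B = -2·X + Y - 2·A  [with X=6, Y=5, A=5]  = -17
Without intervention: X = 6 if A >= 3 else 5  [with A=5]  = 6; Y = |A - X|  [with A=5, X=6]  = 1; B = -2·X + Y - 2·A  [with X=6, Y=1, A=5]  = -21.
Change = -17 − (-21) = 4.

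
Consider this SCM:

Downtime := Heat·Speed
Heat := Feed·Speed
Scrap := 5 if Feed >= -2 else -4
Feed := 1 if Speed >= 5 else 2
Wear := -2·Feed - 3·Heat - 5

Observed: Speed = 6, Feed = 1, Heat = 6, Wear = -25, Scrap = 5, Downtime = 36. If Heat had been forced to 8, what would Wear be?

The intervention breaks the incoming arrows to Heat: Heat := Feed·Speed no longer applies, and Heat = 8.
Feed = 1 if Speed >= 5 else 2  [with Speed=6]  = 1
Wear = -2·Feed - 3·Heat - 5  [with Feed=1, Heat=8]  = -31

-31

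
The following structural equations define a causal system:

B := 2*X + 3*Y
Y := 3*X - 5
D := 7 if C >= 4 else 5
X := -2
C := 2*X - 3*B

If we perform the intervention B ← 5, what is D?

5

do(B=5) replaces the equation B := 2*X + 3*Y with the constant B = 5.
C = 2*X - 3*B  [with X=-2, B=5]  = -19
D = 7 if C >= 4 else 5  [with C=-19]  = 5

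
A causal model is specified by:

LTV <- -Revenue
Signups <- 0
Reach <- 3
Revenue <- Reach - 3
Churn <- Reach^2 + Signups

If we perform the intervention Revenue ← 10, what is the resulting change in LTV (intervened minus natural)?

Intervening sets Revenue = 10 and removes its equation (Revenue <- Reach - 3).
LTV = -Revenue  [with Revenue=10]  = -10
Without intervention: Revenue = Reach - 3  [with Reach=3]  = 0; LTV = -Revenue  [with Revenue=0]  = 0.
Change = -10 − 0 = -10.

-10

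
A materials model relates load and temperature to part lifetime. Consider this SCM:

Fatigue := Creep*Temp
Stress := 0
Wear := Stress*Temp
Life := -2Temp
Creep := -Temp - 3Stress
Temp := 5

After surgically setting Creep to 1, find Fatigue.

do(Creep=1) replaces the equation Creep := -Temp - 3Stress with the constant Creep = 1.
Fatigue = Creep*Temp  [with Creep=1, Temp=5]  = 5

5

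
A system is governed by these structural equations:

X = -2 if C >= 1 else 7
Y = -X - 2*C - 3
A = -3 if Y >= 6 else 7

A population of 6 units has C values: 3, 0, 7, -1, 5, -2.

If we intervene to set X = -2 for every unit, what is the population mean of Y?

-5

Under do(X=-2), X's equation is replaced by X=-2 for every unit. Per-unit Y: -7, -1, -15, 1, -11, 3. Mean = -5.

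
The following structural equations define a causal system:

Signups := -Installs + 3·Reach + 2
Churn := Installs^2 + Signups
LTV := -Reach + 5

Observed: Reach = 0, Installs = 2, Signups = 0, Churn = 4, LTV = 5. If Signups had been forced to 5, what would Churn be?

9

The intervention breaks the incoming arrows to Signups: Signups := -Installs + 3·Reach + 2 no longer applies, and Signups = 5.
Churn = Installs^2 + Signups  [with Installs=2, Signups=5]  = 9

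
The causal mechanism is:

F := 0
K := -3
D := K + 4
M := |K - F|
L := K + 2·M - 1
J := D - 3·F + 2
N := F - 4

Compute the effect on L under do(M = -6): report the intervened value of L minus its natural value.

-18

Intervening sets M = -6 and removes its equation (M := |K - F|).
L = K + 2·M - 1  [with K=-3, M=-6]  = -16
Without intervention: M = |K - F|  [with K=-3, F=0]  = 3; L = K + 2·M - 1  [with K=-3, M=3]  = 2.
Change = -16 − 2 = -18.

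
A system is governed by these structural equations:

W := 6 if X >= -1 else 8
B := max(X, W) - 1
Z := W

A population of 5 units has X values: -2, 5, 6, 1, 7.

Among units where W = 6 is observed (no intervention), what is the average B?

Conditioning on W=6 selects the 4 unit(s) with X ∈ {5, 6, 1, 7}. Their B values: 5, 5, 5, 6. Mean = 5.25.

5.25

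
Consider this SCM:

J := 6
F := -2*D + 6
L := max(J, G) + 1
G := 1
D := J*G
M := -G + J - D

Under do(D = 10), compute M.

do(D=10) replaces the equation D := J*G with the constant D = 10.
M = -G + J - D  [with G=1, J=6, D=10]  = -5

-5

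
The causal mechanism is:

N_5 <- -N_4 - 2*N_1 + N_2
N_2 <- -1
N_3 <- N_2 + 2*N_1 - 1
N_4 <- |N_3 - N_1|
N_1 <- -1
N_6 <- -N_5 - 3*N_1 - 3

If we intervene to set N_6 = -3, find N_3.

do(N_6=-3) replaces the equation N_6 <- -N_5 - 3*N_1 - 3 with the constant N_6 = -3.
N_3 is not downstream of the intervention, so its value is determined by the original equations.
N_3 = N_2 + 2*N_1 - 1  [with N_2=-1, N_1=-1]  = -4

-4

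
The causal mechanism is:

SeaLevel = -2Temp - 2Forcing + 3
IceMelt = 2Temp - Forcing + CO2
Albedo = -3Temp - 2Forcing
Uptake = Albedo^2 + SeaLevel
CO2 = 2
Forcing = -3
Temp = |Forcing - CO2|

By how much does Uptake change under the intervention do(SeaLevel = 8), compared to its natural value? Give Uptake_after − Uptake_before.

9

Intervening sets SeaLevel = 8 and removes its equation (SeaLevel = -2Temp - 2Forcing + 3).
Temp = |Forcing - CO2|  [with Forcing=-3, CO2=2]  = 5
Albedo = -3Temp - 2Forcing  [with Temp=5, Forcing=-3]  = -9
Uptake = Albedo^2 + SeaLevel  [with Albedo=-9, SeaLevel=8]  = 89
Without intervention: Temp = |Forcing - CO2|  [with Forcing=-3, CO2=2]  = 5; Albedo = -3Temp - 2Forcing  [with Temp=5, Forcing=-3]  = -9; SeaLevel = -2Temp - 2Forcing + 3  [with Temp=5, Forcing=-3]  = -1; Uptake = Albedo^2 + SeaLevel  [with Albedo=-9, SeaLevel=-1]  = 80.
Change = 89 − 80 = 9.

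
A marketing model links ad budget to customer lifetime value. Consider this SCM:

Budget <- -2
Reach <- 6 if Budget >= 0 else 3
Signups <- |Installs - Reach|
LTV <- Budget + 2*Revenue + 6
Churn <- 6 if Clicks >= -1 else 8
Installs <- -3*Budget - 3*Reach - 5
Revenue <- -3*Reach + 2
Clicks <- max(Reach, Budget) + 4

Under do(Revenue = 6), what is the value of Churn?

6

Intervening sets Revenue = 6 and removes its equation (Revenue <- -3*Reach + 2).
Since Churn is not a descendant of the intervened variable, it is unaffected.
Reach = 6 if Budget >= 0 else 3  [with Budget=-2]  = 3
Clicks = max(Reach, Budget) + 4  [with Reach=3, Budget=-2]  = 7
Churn = 6 if Clicks >= -1 else 8  [with Clicks=7]  = 6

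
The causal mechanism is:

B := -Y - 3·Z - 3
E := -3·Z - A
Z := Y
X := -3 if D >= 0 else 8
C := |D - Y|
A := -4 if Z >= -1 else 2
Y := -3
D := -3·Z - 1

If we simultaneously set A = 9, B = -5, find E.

0

Under do(A = 9, B = -5), each intervened variable's structural equation is replaced by its fixed value.
Z = Y  [with Y=-3]  = -3
E = -3·Z - A  [with Z=-3, A=9]  = 0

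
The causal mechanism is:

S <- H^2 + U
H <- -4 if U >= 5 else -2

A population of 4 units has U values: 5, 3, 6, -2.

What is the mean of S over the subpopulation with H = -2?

4.5

E[S|H=-2] averages over only the 2 units with H=-2 (U = 3, -2): S = 7, 2, mean 4.5.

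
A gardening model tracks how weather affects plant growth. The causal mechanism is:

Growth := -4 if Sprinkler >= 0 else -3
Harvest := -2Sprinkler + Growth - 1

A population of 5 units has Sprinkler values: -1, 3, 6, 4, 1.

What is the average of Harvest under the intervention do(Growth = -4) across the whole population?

The intervention sets Growth=-4 in all 5 units regardless of Sprinkler. Recomputing Harvest per unit gives -3, -11, -17, -13, -7; average -10.2.

-10.2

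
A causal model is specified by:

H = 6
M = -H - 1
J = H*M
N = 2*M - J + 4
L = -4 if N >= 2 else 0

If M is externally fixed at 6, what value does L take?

0

do(M=6) replaces the equation M = -H - 1 with the constant M = 6.
J = H*M  [with H=6, M=6]  = 36
N = 2*M - J + 4  [with M=6, J=36]  = -20
L = -4 if N >= 2 else 0  [with N=-20]  = 0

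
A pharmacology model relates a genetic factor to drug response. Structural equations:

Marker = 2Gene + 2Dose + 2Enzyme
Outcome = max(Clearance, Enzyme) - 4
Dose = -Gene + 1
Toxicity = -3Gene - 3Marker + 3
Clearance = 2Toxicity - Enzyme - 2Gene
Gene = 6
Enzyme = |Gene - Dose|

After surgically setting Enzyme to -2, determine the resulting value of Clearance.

The intervention breaks the incoming arrows to Enzyme: Enzyme = |Gene - Dose| no longer applies, and Enzyme = -2.
Dose = -Gene + 1  [with Gene=6]  = -5
Marker = 2Gene + 2Dose + 2Enzyme  [with Gene=6, Dose=-5, Enzyme=-2]  = -2
Toxicity = -3Gene - 3Marker + 3  [with Gene=6, Marker=-2]  = -9
Clearance = 2Toxicity - Enzyme - 2Gene  [with Toxicity=-9, Enzyme=-2, Gene=6]  = -28

-28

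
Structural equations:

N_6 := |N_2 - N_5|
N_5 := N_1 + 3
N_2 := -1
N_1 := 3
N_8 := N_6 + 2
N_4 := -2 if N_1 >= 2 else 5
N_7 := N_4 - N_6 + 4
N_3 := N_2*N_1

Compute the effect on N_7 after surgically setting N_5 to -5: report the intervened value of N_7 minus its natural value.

Under do(N_5=-5), the mechanism N_5 := N_1 + 3 is discarded; N_5 is fixed at -5.
N_4 = -2 if N_1 >= 2 else 5  [with N_1=3]  = -2
N_6 = |N_2 - N_5|  [with N_2=-1, N_5=-5]  = 4
N_7 = N_4 - N_6 + 4  [with N_4=-2, N_6=4]  = -2
Without intervention: N_4 = -2 if N_1 >= 2 else 5  [with N_1=3]  = -2; N_5 = N_1 + 3  [with N_1=3]  = 6; N_6 = |N_2 - N_5|  [with N_2=-1, N_5=6]  = 7; N_7 = N_4 - N_6 + 4  [with N_4=-2, N_6=7]  = -5.
Change = -2 − (-5) = 3.

3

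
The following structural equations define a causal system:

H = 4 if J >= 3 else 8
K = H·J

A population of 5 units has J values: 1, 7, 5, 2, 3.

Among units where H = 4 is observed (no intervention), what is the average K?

Observing H=4 restricts to units where H's equation naturally yields 4: J ∈ {7, 5, 3}. In that subpopulation K = 28, 20, 12, mean 20.

20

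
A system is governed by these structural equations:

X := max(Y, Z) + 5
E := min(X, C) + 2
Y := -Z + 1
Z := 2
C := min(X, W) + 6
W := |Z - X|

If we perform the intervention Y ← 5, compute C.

do(Y=5) replaces the equation Y := -Z + 1 with the constant Y = 5.
X = max(Y, Z) + 5  [with Y=5, Z=2]  = 10
W = |Z - X|  [with Z=2, X=10]  = 8
C = min(X, W) + 6  [with X=10, W=8]  = 14

14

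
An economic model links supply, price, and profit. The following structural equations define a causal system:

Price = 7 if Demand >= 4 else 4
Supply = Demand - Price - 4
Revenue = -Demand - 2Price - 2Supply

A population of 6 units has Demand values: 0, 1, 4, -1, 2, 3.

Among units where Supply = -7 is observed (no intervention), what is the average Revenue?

E[Revenue|Supply=-7] averages over only the 2 units with Supply=-7 (Demand = 1, 4): Revenue = 5, -4, mean 0.5.

0.5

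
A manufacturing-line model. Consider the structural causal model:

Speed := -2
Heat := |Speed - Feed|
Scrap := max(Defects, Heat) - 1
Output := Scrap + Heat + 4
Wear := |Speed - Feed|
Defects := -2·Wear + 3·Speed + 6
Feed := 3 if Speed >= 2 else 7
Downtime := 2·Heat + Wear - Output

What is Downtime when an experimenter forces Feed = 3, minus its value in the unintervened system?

do(Feed=3) replaces the equation Feed := 3 if Speed >= 2 else 7 with the constant Feed = 3.
Heat = |Speed - Feed|  [with Speed=-2, Feed=3]  = 5
Wear = |Speed - Feed|  [with Speed=-2, Feed=3]  = 5
Defects = -2·Wear + 3·Speed + 6  [with Wear=5, Speed=-2]  = -10
Scrap = max(Defects, Heat) - 1  [with Defects=-10, Heat=5]  = 4
Output = Scrap + Heat + 4  [with Scrap=4, Heat=5]  = 13
Downtime = 2·Heat + Wear - Output  [with Heat=5, Wear=5, Output=13]  = 2
Without intervention: Feed = 3 if Speed >= 2 else 7  [with Speed=-2]  = 7; Heat = |Speed - Feed|  [with Speed=-2, Feed=7]  = 9; Wear = |Speed - Feed|  [with Speed=-2, Feed=7]  = 9; Defects = -2·Wear + 3·Speed + 6  [with Wear=9, Speed=-2]  = -18; Scrap = max(Defects, Heat) - 1  [with Defects=-18, Heat=9]  = 8; Output = Scrap + Heat + 4  [with Scrap=8, Heat=9]  = 21; Downtime = 2·Heat + Wear - Output  [with Heat=9, Wear=9, Output=21]  = 6.
Change = 2 − 6 = -4.

-4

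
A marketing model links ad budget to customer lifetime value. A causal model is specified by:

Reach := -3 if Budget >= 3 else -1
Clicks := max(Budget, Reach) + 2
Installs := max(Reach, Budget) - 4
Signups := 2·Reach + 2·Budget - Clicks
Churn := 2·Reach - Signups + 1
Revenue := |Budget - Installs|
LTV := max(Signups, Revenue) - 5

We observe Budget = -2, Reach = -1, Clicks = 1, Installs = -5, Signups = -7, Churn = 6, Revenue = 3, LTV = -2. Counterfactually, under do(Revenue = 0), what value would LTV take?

-5

do(Revenue=0) replaces the equation Revenue := |Budget - Installs| with the constant Revenue = 0.
Reach = -3 if Budget >= 3 else -1  [with Budget=-2]  = -1
Clicks = max(Budget, Reach) + 2  [with Budget=-2, Reach=-1]  = 1
Signups = 2·Reach + 2·Budget - Clicks  [with Reach=-1, Budget=-2, Clicks=1]  = -7
LTV = max(Signups, Revenue) - 5  [with Signups=-7, Revenue=0]  = -5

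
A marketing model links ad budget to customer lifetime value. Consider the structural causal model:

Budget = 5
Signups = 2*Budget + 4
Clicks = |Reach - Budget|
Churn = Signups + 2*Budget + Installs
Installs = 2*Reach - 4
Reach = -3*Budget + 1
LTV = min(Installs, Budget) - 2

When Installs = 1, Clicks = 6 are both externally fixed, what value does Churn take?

25

The joint intervention fixes Installs = 1, Clicks = 6, removing each variable's own equation.
Signups = 2*Budget + 4  [with Budget=5]  = 14
Churn = Signups + 2*Budget + Installs  [with Signups=14, Budget=5, Installs=1]  = 25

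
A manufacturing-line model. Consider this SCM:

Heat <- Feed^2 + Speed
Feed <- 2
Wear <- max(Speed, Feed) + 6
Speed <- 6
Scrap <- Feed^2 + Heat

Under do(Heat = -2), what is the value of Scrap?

2

do(Heat=-2) replaces the equation Heat <- Feed^2 + Speed with the constant Heat = -2.
Scrap = Feed^2 + Heat  [with Feed=2, Heat=-2]  = 2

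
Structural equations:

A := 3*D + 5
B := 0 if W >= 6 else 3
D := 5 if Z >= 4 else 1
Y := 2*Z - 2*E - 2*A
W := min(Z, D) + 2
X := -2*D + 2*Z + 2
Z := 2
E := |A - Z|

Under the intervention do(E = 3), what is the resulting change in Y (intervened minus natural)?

6

The intervention breaks the incoming arrows to E: E := |A - Z| no longer applies, and E = 3.
D = 5 if Z >= 4 else 1  [with Z=2]  = 1
A = 3*D + 5  [with D=1]  = 8
Y = 2*Z - 2*E - 2*A  [with Z=2, E=3, A=8]  = -18
Without intervention: D = 5 if Z >= 4 else 1  [with Z=2]  = 1; A = 3*D + 5  [with D=1]  = 8; E = |A - Z|  [with A=8, Z=2]  = 6; Y = 2*Z - 2*E - 2*A  [with Z=2, E=6, A=8]  = -24.
Change = -18 − (-24) = 6.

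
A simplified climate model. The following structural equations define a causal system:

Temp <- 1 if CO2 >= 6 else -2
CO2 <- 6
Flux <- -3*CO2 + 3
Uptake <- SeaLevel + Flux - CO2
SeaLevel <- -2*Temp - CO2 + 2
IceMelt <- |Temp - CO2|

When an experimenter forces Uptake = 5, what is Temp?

1

do(Uptake=5) replaces the equation Uptake <- SeaLevel + Flux - CO2 with the constant Uptake = 5.
Temp is not downstream of the intervention, so its value is determined by the original equations.
Temp = 1 if CO2 >= 6 else -2  [with CO2=6]  = 1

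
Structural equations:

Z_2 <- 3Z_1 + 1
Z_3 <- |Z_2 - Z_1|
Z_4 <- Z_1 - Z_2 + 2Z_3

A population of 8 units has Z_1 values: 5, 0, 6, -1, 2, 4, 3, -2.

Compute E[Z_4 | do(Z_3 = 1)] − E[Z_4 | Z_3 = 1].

Under do(Z_3=1), Z_3's equation is replaced by Z_3=1 for every unit. Per-unit Z_4: -9, 1, -11, 3, -3, -7, -5, 5. Mean = -3.25.
E[Z_4|Z_3=1] averages over only the 2 units with Z_3=1 (Z_1 = 0, -1): Z_4 = 1, 3, mean 2.
Difference = -3.25 − 2 = -5.25.

-5.25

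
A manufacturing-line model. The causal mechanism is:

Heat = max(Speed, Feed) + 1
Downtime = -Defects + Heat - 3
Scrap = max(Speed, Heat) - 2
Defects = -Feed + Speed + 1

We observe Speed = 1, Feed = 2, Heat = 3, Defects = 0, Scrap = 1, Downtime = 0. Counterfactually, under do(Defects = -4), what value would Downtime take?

Under do(Defects=-4), the mechanism Defects = -Feed + Speed + 1 is discarded; Defects is fixed at -4.
Heat = max(Speed, Feed) + 1  [with Speed=1, Feed=2]  = 3
Downtime = -Defects + Heat - 3  [with Defects=-4, Heat=3]  = 4

4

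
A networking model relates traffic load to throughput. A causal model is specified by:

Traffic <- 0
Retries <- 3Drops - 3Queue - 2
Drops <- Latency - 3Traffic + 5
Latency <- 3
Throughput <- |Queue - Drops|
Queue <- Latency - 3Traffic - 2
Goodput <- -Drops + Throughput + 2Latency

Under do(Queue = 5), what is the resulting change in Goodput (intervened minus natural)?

-4

The intervention breaks the incoming arrows to Queue: Queue <- Latency - 3Traffic - 2 no longer applies, and Queue = 5.
Drops = Latency - 3Traffic + 5  [with Latency=3, Traffic=0]  = 8
Throughput = |Queue - Drops|  [with Queue=5, Drops=8]  = 3
Goodput = -Drops + Throughput + 2Latency  [with Drops=8, Throughput=3, Latency=3]  = 1
Without intervention: Queue = Latency - 3Traffic - 2  [with Latency=3, Traffic=0]  = 1; Drops = Latency - 3Traffic + 5  [with Latency=3, Traffic=0]  = 8; Throughput = |Queue - Drops|  [with Queue=1, Drops=8]  = 7; Goodput = -Drops + Throughput + 2Latency  [with Drops=8, Throughput=7, Latency=3]  = 5.
Change = 1 − 5 = -4.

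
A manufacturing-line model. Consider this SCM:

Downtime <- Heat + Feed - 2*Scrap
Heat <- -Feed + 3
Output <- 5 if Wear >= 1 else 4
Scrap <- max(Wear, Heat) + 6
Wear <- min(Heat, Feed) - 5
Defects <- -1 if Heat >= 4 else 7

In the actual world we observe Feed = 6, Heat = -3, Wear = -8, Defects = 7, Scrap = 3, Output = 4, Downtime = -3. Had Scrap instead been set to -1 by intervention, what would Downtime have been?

5

Under do(Scrap=-1), the mechanism Scrap <- max(Wear, Heat) + 6 is discarded; Scrap is fixed at -1.
Heat = -Feed + 3  [with Feed=6]  = -3
Downtime = Heat + Feed - 2*Scrap  [with Heat=-3, Feed=6, Scrap=-1]  = 5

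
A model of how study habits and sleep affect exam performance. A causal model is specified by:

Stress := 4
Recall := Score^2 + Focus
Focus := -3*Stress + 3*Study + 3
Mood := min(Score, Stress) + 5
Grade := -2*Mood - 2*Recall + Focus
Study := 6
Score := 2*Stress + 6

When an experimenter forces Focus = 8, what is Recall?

The intervention breaks the incoming arrows to Focus: Focus := -3*Stress + 3*Study + 3 no longer applies, and Focus = 8.
Score = 2*Stress + 6  [with Stress=4]  = 14
Recall = Score^2 + Focus  [with Score=14, Focus=8]  = 204

204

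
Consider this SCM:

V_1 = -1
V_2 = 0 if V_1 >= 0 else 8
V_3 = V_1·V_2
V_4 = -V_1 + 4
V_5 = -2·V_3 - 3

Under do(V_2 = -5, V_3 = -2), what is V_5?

Under do(V_2 = -5, V_3 = -2), each intervened variable's structural equation is replaced by its fixed value.
V_5 = -2·V_3 - 3  [with V_3=-2]  = 1

1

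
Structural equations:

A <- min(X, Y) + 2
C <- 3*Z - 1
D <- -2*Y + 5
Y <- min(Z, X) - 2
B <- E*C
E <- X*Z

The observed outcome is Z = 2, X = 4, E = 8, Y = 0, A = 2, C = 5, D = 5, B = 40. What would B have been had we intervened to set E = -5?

The intervention breaks the incoming arrows to E: E <- X*Z no longer applies, and E = -5.
C = 3*Z - 1  [with Z=2]  = 5
B = E*C  [with E=-5, C=5]  = -25

-25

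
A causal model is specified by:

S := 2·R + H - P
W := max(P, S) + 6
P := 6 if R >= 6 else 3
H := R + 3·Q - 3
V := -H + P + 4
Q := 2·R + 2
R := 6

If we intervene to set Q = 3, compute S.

18

do(Q=3) replaces the equation Q := 2·R + 2 with the constant Q = 3.
P = 6 if R >= 6 else 3  [with R=6]  = 6
H = R + 3·Q - 3  [with R=6, Q=3]  = 12
S = 2·R + H - P  [with R=6, H=12, P=6]  = 18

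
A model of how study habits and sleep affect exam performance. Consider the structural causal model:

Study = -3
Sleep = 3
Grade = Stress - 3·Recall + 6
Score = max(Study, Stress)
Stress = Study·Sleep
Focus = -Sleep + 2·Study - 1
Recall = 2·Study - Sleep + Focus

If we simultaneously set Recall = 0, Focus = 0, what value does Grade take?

-3

Under do(Recall = 0, Focus = 0), each intervened variable's structural equation is replaced by its fixed value.
Stress = Study·Sleep  [with Study=-3, Sleep=3]  = -9
Grade = Stress - 3·Recall + 6  [with Stress=-9, Recall=0]  = -3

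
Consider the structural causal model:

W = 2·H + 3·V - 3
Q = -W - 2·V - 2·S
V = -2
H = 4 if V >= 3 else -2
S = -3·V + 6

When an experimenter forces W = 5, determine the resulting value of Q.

do(W=5) replaces the equation W = 2·H + 3·V - 3 with the constant W = 5.
S = -3·V + 6  [with V=-2]  = 12
Q = -W - 2·V - 2·S  [with W=5, V=-2, S=12]  = -25

-25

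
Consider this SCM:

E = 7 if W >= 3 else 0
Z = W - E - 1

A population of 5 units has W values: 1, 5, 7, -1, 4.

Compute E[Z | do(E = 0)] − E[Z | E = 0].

3.2

Every unit gets E=0 under the intervention. Z values become 0, 4, 6, -2, 3; E[Z|do(E=0)] = 2.2.
Conditioning on E=0 selects the 2 unit(s) with W ∈ {1, -1}. Their Z values: 0, -2. Mean = -1.
Difference = 2.2 − (-1) = 3.2.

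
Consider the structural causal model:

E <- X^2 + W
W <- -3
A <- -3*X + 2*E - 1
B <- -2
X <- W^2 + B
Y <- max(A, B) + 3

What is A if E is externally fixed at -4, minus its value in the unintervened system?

-100

Intervening sets E = -4 and removes its equation (E <- X^2 + W).
X = W^2 + B  [with W=-3, B=-2]  = 7
A = -3*X + 2*E - 1  [with X=7, E=-4]  = -30
Without intervention: X = W^2 + B  [with W=-3, B=-2]  = 7; E = X^2 + W  [with X=7, W=-3]  = 46; A = -3*X + 2*E - 1  [with X=7, E=46]  = 70.
Change = -30 − 70 = -100.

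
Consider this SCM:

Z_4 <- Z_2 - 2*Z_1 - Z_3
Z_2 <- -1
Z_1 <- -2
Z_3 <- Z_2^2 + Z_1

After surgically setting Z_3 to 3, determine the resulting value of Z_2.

Under do(Z_3=3), the mechanism Z_3 <- Z_2^2 + Z_1 is discarded; Z_3 is fixed at 3.
Since Z_2 is not a descendant of the intervened variable, it is unaffected.

-1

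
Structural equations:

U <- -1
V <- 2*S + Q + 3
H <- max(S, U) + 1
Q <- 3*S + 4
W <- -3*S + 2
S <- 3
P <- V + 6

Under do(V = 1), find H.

4

Under do(V=1), the mechanism V <- 2*S + Q + 3 is discarded; V is fixed at 1.
Since H is not a descendant of the intervened variable, it is unaffected.
H = max(S, U) + 1  [with S=3, U=-1]  = 4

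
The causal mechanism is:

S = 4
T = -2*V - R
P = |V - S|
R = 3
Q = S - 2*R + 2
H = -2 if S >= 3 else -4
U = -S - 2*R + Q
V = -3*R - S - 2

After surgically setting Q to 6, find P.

19

do(Q=6) replaces the equation Q = S - 2*R + 2 with the constant Q = 6.
No directed path runs from Q to P, so P keeps its natural value.
V = -3*R - S - 2  [with R=3, S=4]  = -15
P = |V - S|  [with V=-15, S=4]  = 19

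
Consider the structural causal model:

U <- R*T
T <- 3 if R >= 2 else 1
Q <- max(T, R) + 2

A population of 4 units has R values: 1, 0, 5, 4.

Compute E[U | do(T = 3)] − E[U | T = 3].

The intervention sets T=3 in all 4 units regardless of R. Recomputing U per unit gives 3, 0, 15, 12; average 7.5.
E[U|T=3] averages over only the 2 units with T=3 (R = 5, 4): U = 15, 12, mean 13.5.
Difference = 7.5 − 13.5 = -6.

-6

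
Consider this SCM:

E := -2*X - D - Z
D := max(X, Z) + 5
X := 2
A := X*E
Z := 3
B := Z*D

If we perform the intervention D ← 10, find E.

-17

The intervention breaks the incoming arrows to D: D := max(X, Z) + 5 no longer applies, and D = 10.
E = -2*X - D - Z  [with X=2, D=10, Z=3]  = -17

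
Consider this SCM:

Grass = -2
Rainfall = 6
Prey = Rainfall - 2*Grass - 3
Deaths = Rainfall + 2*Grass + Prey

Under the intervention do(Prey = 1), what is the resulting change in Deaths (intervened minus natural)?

-6

The intervention breaks the incoming arrows to Prey: Prey = Rainfall - 2*Grass - 3 no longer applies, and Prey = 1.
Deaths = Rainfall + 2*Grass + Prey  [with Rainfall=6, Grass=-2, Prey=1]  = 3
Without intervention: Prey = Rainfall - 2*Grass - 3  [with Rainfall=6, Grass=-2]  = 7; Deaths = Rainfall + 2*Grass + Prey  [with Rainfall=6, Grass=-2, Prey=7]  = 9.
Change = 3 − 9 = -6.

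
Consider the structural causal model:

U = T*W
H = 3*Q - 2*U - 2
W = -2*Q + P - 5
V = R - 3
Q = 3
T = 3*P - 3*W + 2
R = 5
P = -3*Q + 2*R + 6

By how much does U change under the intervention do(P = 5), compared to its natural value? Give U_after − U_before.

-70

The intervention breaks the incoming arrows to P: P = -3*Q + 2*R + 6 no longer applies, and P = 5.
W = -2*Q + P - 5  [with Q=3, P=5]  = -6
T = 3*P - 3*W + 2  [with P=5, W=-6]  = 35
U = T*W  [with T=35, W=-6]  = -210
Without intervention: P = -3*Q + 2*R + 6  [with Q=3, R=5]  = 7; W = -2*Q + P - 5  [with Q=3, P=7]  = -4; T = 3*P - 3*W + 2  [with P=7, W=-4]  = 35; U = T*W  [with T=35, W=-4]  = -140.
Change = -210 − (-140) = -70.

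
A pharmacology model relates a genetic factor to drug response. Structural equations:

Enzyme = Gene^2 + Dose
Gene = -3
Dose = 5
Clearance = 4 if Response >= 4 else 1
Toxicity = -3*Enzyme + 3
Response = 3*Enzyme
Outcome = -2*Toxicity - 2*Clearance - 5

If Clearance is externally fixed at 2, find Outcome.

69

Intervening sets Clearance = 2 and removes its equation (Clearance = 4 if Response >= 4 else 1).
Enzyme = Gene^2 + Dose  [with Gene=-3, Dose=5]  = 14
Toxicity = -3*Enzyme + 3  [with Enzyme=14]  = -39
Outcome = -2*Toxicity - 2*Clearance - 5  [with Toxicity=-39, Clearance=2]  = 69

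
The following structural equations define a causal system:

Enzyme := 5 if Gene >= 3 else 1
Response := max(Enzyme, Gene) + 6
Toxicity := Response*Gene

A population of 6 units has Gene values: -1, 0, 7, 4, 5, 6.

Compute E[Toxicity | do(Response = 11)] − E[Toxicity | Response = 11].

-11

Every unit gets Response=11 under the intervention. Toxicity values become -11, 0, 77, 44, 55, 66; E[Toxicity|do(Response=11)] = 38.5.
Conditioning on Response=11 selects the 2 unit(s) with Gene ∈ {4, 5}. Their Toxicity values: 44, 55. Mean = 49.5.
Difference = 38.5 − 49.5 = -11.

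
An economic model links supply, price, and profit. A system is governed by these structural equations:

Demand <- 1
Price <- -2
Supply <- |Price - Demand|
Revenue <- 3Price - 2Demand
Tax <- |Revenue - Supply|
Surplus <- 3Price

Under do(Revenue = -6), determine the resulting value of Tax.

9

Intervening sets Revenue = -6 and removes its equation (Revenue <- 3Price - 2Demand).
Supply = |Price - Demand|  [with Price=-2, Demand=1]  = 3
Tax = |Revenue - Supply|  [with Revenue=-6, Supply=3]  = 9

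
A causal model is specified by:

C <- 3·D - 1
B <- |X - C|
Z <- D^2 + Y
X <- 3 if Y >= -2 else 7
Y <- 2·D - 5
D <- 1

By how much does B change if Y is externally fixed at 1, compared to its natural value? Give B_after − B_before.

do(Y=1) replaces the equation Y <- 2·D - 5 with the constant Y = 1.
C = 3·D - 1  [with D=1]  = 2
X = 3 if Y >= -2 else 7  [with Y=1]  = 3
B = |X - C|  [with X=3, C=2]  = 1
Without intervention: Y = 2·D - 5  [with D=1]  = -3; C = 3·D - 1  [with D=1]  = 2; X = 3 if Y >= -2 else 7  [with Y=-3]  = 7; B = |X - C|  [with X=7, C=2]  = 5.
Change = 1 − 5 = -4.

-4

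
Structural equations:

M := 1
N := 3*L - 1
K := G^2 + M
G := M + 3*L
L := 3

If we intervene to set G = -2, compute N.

8

do(G=-2) replaces the equation G := M + 3*L with the constant G = -2.
N is not downstream of the intervention, so its value is determined by the original equations.
N = 3*L - 1  [with L=3]  = 8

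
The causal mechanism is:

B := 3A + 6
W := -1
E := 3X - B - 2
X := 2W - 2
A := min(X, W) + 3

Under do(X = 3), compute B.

12

Under do(X=3), the mechanism X := 2W - 2 is discarded; X is fixed at 3.
A = min(X, W) + 3  [with X=3, W=-1]  = 2
B = 3A + 6  [with A=2]  = 12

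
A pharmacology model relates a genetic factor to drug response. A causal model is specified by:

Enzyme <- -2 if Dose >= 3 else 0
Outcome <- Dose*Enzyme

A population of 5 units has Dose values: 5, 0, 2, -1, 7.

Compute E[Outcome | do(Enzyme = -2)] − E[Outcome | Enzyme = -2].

6.8

do(Enzyme=-2) breaks Enzyme's dependence on Dose. With Enzyme=-2 fixed, Outcome across the units is -10, 0, -4, 2, -14, mean -5.2.
E[Outcome|Enzyme=-2] averages over only the 2 units with Enzyme=-2 (Dose = 5, 7): Outcome = -10, -14, mean -12.
Difference = -5.2 − (-12) = 6.8.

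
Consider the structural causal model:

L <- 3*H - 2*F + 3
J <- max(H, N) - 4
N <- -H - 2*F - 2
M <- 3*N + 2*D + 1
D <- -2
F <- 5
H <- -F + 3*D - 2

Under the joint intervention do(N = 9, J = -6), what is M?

24

Under do(N = 9, J = -6), each intervened variable's structural equation is replaced by its fixed value.
M = 3*N + 2*D + 1  [with N=9, D=-2]  = 24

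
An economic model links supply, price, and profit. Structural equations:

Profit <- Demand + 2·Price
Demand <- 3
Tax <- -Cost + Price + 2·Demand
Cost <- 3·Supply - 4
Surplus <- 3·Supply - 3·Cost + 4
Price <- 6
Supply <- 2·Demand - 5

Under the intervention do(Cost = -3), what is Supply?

1

Under do(Cost=-3), the mechanism Cost <- 3·Supply - 4 is discarded; Cost is fixed at -3.
Since Supply is not a descendant of the intervened variable, it is unaffected.
Supply = 2·Demand - 5  [with Demand=3]  = 1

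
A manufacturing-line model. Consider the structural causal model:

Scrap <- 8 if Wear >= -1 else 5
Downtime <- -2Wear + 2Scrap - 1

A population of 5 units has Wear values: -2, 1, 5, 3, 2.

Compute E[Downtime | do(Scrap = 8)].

do(Scrap=8) breaks Scrap's dependence on Wear. With Scrap=8 fixed, Downtime across the units is 19, 13, 5, 9, 11, mean 11.4.

11.4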